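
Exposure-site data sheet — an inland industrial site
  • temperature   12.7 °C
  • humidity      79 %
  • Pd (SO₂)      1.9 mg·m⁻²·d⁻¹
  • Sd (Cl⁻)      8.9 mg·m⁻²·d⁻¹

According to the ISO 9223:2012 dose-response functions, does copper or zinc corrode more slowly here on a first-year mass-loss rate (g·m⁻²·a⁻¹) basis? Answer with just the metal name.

zinc

copper: temperature factor f = -0.080·(2.7) = -0.2160
  sulphur-dioxide contribution → 0.5336 μm/a
  chloride contribution → 0.5922 μm/a
  total first-year rate 1.126 μm/a
  mass loss = 1.126 μm/a × 8.96 g/cm³ = 10.09 g·m⁻²·a⁻¹
zinc: temperature factor f = -0.071·(2.7) = -0.1917
  sulphur-dioxide contribution → 0.5348 μm/a
  chloride contribution → 0.3369 μm/a
  total first-year rate 0.8717 μm/a
  mass loss = 0.8717 μm/a × 7.14 g/cm³ = 6.224 g·m⁻²·a⁻¹
Ordering by g·m⁻²·a⁻¹: copper (10.1) > zinc (6.22)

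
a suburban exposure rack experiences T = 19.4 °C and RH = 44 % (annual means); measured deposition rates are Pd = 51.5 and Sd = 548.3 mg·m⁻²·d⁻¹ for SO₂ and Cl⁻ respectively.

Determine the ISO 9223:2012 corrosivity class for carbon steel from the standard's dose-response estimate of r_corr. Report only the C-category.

C4

carbon steel: T>10 °C ⇒ hinge -0.054·(19.4−10) = -0.5076
  SO₂ term: 1.77·51.5^0.52·exp(0.02·44-0.5076) = 19.95
  Cl⁻ term: 0.102·548.3^0.62·exp(0.033·44+0.04·19.4) = 47.25
  r_corr = 19.95 + 47.25 = 67.2 μm/a
67.2 μm/a falls in (50, 80] for carbon steel → category C4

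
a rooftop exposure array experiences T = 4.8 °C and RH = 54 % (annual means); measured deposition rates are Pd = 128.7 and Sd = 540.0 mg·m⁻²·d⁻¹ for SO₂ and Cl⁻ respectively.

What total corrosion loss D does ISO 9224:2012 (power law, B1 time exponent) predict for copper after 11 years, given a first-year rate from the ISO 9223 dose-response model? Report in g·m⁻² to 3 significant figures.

D(11) = 32.4 g·m⁻²

copper: T≤10 °C ⇒ hinge +0.126·(4.8−10) = -0.6552
  sulphur-dioxide contribution → 0.2354 μm/a
  chloride contribution → 0.4953 μm/a
  ⇒ r_corr(copper) = 0.7308 μm/a
Power-law: D(11) = r_corr · 11^0.667
  D(11) = 0.7308 × 11^0.667 = 0.7308 × 4.95 = 3.617 μm
  Mass loss = 3.617 μm × 8.96 g/cm³ = 32.41 g·m⁻²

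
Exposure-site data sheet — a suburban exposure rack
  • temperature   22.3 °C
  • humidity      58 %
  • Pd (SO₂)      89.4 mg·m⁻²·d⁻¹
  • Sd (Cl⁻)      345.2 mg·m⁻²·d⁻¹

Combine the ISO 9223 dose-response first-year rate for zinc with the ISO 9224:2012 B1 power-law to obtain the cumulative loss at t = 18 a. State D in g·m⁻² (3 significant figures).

zinc: temperature factor f = -0.071·(12.3) = -0.8733
  SO₂ term: 0.0129·89.4^0.44·exp(0.046·58-0.8733) = 0.5605
  Cl⁻ term: 0.0175·345.2^0.57·exp(0.008·58+0.085·22.3) = 5.182
  r_corr = 0.5605 + 5.182 = 5.742 μm/a
ISO 9224: D(t) = r_corr · t^b with b = 0.813 (zinc, B1)
  D(18) = 5.742 × 18^0.813 = 5.742 × 10.48 = 60.2 μm
  Mass loss = 60.2 μm × 7.14 g/cm³ = 429.8 g·m⁻²

D(18) = 430 g·m⁻²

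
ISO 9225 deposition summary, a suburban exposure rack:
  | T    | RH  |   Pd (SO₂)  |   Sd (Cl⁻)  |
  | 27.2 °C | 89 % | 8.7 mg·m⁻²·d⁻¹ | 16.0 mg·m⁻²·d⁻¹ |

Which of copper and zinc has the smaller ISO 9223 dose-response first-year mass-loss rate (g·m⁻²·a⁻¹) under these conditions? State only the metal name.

zinc

copper: T>10 °C ⇒ hinge -0.080·(27.2−10) = -1.3760
  sulphur-dioxide contribution → 0.4482 μm/a
  chloride contribution → 2.024 μm/a
  ⇒ r_corr(copper) = 2.472 μm/a
  mass loss = 2.472 μm/a × 8.96 g/cm³ = 22.15 g·m⁻²·a⁻¹
zinc: temperature factor f = -0.071·(17.2) = -1.2212
  sulphur-dioxide contribution → 0.591 μm/a
  chloride contribution → 1.749 μm/a
  total first-year rate 2.34 μm/a
  mass loss = 2.34 μm/a × 7.14 g/cm³ = 16.71 g·m⁻²·a⁻¹
Ordering by g·m⁻²·a⁻¹: copper (22.1) > zinc (16.7)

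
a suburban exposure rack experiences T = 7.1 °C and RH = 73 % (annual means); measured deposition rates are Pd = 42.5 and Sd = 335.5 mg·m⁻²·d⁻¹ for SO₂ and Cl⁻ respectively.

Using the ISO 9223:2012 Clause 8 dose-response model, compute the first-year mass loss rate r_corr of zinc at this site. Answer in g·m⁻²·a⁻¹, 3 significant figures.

r_corr = 23.6 g·m⁻²·a⁻¹

zinc: T≤10 °C ⇒ hinge +0.038·(7.1−10) = -0.1102
  Pd branch = 0.0129·Pd^0.44·e^(0.046·RH+f) = 1.728 μm/a
  Cl⁻ term: 0.0175·335.5^0.57·exp(0.008·73+0.085·7.1) = 1.579
  sum: 1.728 + 1.579 → r_corr = 3.307 μm/a
Convert to mass loss: 3.307 μm/a × 7.14 g/cm³ = 23.61 g·m⁻²·a⁻¹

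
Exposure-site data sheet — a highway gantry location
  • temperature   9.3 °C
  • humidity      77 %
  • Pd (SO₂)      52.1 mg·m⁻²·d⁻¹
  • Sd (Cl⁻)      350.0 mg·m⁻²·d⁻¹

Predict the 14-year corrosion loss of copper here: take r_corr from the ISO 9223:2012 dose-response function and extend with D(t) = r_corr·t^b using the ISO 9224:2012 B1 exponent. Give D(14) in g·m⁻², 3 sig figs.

D(14) = 132 g·m⁻²

copper: temperature factor f = +0.126·(-0.7) = -0.0882
  Pd branch = 0.0053·Pd^0.26·e^(0.059·RH+f) = 1.275 μm/a
  Cl⁻ term: 0.01025·350.0^0.27·exp(0.036·77+0.049·9.3) = 1.257
  sum: 1.275 + 1.257 → r_corr = 2.532 μm/a
ISO 9224: D(t) = r_corr · t^b with b = 0.667 (copper, B1)
  D(14) = 2.532 × 14^0.667 = 2.532 × 5.814 = 14.72 μm
  Mass loss = 14.72 μm × 8.96 g/cm³ = 131.9 g·m⁻²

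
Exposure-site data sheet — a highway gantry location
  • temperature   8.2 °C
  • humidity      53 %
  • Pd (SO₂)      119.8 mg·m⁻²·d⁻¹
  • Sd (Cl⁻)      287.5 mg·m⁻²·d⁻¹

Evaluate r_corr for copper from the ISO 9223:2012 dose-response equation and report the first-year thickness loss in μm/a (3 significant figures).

copper: f(T) = +0.126·(T−10) [T≤10 °C] = -0.2268
  Pd branch = 0.0053·Pd^0.26·e^(0.059·RH+f) = 0.3344 μm/a
  Sd branch = 0.01025·Sd^0.27·e^(0.036·RH+0.049·T) = 0.4761 μm/a
  r_corr = 0.3344 + 0.4761 = 0.8105 μm/a

r_corr = 0.810 μm/a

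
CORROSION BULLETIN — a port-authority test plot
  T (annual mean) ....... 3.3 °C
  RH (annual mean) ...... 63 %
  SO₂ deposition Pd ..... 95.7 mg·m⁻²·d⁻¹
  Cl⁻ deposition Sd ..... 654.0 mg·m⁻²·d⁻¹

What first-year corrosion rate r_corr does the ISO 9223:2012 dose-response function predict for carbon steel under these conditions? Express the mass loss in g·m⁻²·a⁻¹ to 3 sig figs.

r_corr = 599 g·m⁻²·a⁻¹

carbon steel: T≤10 °C ⇒ hinge +0.150·(3.3−10) = -1.0050
  SO₂ term: 1.77·95.7^0.52·exp(0.02·63-1.0050) = 24.48
  Cl⁻ term: 0.102·654.0^0.62·exp(0.033·63+0.04·3.3) = 51.82
  r_corr = 24.48 + 51.82 = 76.3 μm/a
Convert to mass loss: 76.3 μm/a × 7.85 g/cm³ = 598.9 g·m⁻²·a⁻¹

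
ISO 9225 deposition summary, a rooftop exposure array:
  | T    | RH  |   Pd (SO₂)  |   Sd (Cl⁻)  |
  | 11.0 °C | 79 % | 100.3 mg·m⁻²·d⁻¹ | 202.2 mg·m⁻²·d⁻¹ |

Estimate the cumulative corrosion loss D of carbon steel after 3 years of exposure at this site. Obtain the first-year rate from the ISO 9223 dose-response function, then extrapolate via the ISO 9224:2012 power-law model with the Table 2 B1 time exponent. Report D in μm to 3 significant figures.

D(3) = 261 μm

carbon steel: T>10 °C ⇒ hinge -0.054·(11.0−10) = -0.0540
  SO₂ term: 1.77·100.3^0.52·exp(0.02·79-0.0540) = 89.41
  Cl⁻ term: 0.102·202.2^0.62·exp(0.033·79+0.04·11.0) = 57.74
  r_corr = 89.41 + 57.74 = 147.1 μm/a
ISO 9224: D(t) = r_corr · t^b with b = 0.523 (carbon steel, B1)
  D(3) = 147.1 × 3^0.523 = 147.1 × 1.776 = 261.4 μm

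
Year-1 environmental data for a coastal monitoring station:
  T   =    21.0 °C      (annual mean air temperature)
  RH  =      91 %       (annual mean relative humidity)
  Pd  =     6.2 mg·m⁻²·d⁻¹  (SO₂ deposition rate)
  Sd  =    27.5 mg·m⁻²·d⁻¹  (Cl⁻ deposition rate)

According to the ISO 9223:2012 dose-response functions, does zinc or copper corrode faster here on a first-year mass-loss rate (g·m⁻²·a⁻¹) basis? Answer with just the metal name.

zinc: T>10 °C ⇒ hinge -0.071·(21.0−10) = -0.7810
  Pd branch = 0.0129·Pd^0.44·e^(0.046·RH+f) = 0.867 μm/a
  Cl⁻ term: 0.0175·27.5^0.57·exp(0.008·91+0.085·21.0) = 1.428
  r_corr = 0.867 + 1.428 = 2.295 μm/a
  mass loss = 2.295 μm/a × 7.14 g/cm³ = 16.39 g·m⁻²·a⁻¹
copper: T>10 °C ⇒ hinge -0.080·(21.0−10) = -0.8800
  Pd branch = 0.0053·Pd^0.26·e^(0.059·RH+f) = 0.7583 μm/a
  Cl⁻ term: 0.01025·27.5^0.27·exp(0.036·91+0.049·21.0) = 1.858
  sum: 0.7583 + 1.858 → r_corr = 2.616 μm/a
  mass loss = 2.616 μm/a × 8.96 g/cm³ = 23.44 g·m⁻²·a⁻¹
Ordering by g·m⁻²·a⁻¹: copper (23.4) > zinc (16.4)

copper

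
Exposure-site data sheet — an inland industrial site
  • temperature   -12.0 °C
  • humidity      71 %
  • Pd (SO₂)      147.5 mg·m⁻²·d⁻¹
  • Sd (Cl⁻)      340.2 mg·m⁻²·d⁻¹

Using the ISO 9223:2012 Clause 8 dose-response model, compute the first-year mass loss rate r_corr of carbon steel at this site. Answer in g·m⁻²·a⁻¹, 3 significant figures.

carbon steel: T≤10 °C ⇒ hinge +0.150·(-12.0−10) = -3.3000
  sulphur-dioxide contribution → 3.625 μm/a
  chloride contribution → 24.4 μm/a
  total first-year rate 28.02 μm/a
Convert to mass loss: 28.02 μm/a × 7.85 g/cm³ = 220 g·m⁻²·a⁻¹

r_corr = 220 g·m⁻²·a⁻¹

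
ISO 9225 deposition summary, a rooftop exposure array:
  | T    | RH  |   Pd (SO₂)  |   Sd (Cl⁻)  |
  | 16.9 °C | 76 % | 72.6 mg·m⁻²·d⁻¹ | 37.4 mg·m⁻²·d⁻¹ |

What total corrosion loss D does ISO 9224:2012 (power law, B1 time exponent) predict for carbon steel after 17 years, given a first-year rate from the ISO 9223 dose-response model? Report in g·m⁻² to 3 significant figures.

carbon steel: temperature factor f = -0.054·(6.9) = -0.3726
  Pd branch = 1.77·Pd^0.52·e^(0.02·RH+f) = 51.76 μm/a
  Sd branch = 0.102·Sd^0.62·e^(0.033·RH+0.04·T) = 23.26 μm/a
  r_corr = 51.76 + 23.26 = 75.02 μm/a
ISO 9224: D(t) = r_corr · t^b with b = 0.523 (carbon steel, B1)
  D(17) = 75.02 × 17^0.523 = 75.02 × 4.401 = 330.1 μm
  Mass loss = 330.1 μm × 7.85 g/cm³ = 2591 g·m⁻²

D(17) = 2.59e+03 g·m⁻²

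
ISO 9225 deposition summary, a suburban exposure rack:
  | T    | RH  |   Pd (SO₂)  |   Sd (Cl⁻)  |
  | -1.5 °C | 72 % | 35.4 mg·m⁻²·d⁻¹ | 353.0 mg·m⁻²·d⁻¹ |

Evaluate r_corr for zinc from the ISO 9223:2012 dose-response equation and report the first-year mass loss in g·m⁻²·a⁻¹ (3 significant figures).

r_corr = 13.4 g·m⁻²·a⁻¹

zinc: temperature factor f = +0.038·(-11.5) = -0.4370
  Pd branch = 0.0129·Pd^0.44·e^(0.046·RH+f) = 1.098 μm/a
  Sd branch = 0.0175·Sd^0.57·e^(0.008·RH+0.085·T) = 0.7763 μm/a
  sum: 1.098 + 0.7763 → r_corr = 1.875 μm/a
Convert to mass loss: 1.875 μm/a × 7.14 g/cm³ = 13.39 g·m⁻²·a⁻¹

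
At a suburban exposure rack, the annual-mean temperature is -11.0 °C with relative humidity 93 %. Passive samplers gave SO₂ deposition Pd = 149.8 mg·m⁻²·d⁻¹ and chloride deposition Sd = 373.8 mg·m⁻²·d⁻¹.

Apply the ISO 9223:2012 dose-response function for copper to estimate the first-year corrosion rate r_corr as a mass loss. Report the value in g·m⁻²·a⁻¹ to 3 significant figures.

r_corr = 10.5 g·m⁻²·a⁻¹

copper: f(T) = +0.126·(T−10) [T≤10 °C] = -2.6460
  sulphur-dioxide contribution → 0.334 μm/a
  chloride contribution → 0.8419 μm/a
  total first-year rate 1.176 μm/a
Convert to mass loss: 1.176 μm/a × 8.96 g/cm³ = 10.54 g·m⁻²·a⁻¹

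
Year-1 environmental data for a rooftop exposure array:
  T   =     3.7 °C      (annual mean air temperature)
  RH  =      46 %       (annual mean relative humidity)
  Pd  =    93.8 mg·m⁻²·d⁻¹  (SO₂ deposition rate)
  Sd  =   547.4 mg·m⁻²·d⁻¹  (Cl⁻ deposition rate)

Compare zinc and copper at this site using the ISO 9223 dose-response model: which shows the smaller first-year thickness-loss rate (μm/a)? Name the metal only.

copper

zinc: T≤10 °C ⇒ hinge +0.038·(3.7−10) = -0.2394
  sulphur-dioxide contribution → 0.6214 μm/a
  chloride contribution → 1.26 μm/a
  total first-year rate 1.881 μm/a
copper: T≤10 °C ⇒ hinge +0.126·(3.7−10) = -0.7938
  sulphur-dioxide contribution → 0.1178 μm/a
  chloride contribution → 0.3532 μm/a
  ⇒ r_corr(copper) = 0.4709 μm/a
Ordering by μm/a: zinc (1.88) > copper (0.471)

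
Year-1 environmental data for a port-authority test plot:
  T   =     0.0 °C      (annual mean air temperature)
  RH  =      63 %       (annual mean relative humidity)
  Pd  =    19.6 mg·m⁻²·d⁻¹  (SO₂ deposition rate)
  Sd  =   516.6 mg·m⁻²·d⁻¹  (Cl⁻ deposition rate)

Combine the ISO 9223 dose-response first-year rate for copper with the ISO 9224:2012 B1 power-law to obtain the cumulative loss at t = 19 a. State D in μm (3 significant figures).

copper: f(T) = +0.126·(T−10) [T≤10 °C] = -1.2600
  Pd branch = 0.0053·Pd^0.26·e^(0.059·RH+f) = 0.1341 μm/a
  Cl⁻ term: 0.01025·516.6^0.27·exp(0.036·63+0.049·0.0) = 0.5349
  sum: 0.1341 + 0.5349 → r_corr = 0.6689 μm/a
Long-term exponent b (ISO 9224 Table 2, B1) = 0.667
  D(19) = 0.6689 × 19^0.667 = 0.6689 × 7.127 = 4.768 μm

D(19) = 4.77 μm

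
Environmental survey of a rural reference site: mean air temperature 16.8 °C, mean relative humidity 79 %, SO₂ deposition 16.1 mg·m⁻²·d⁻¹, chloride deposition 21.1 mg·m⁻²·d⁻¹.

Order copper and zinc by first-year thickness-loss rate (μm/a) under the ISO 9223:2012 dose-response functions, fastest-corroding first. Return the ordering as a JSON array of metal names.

["zinc", "copper"]

copper: T>10 °C ⇒ hinge -0.080·(16.8−10) = -0.5440
  sulphur-dioxide contribution → 0.6699 μm/a
  chloride contribution → 0.914 μm/a
  total first-year rate 1.584 μm/a
zinc: T>10 °C ⇒ hinge -0.071·(16.8−10) = -0.4828
  sulphur-dioxide contribution → 1.024 μm/a
  chloride contribution → 0.7808 μm/a
  total first-year rate 1.804 μm/a
Ordering by μm/a: zinc (1.8) > copper (1.58)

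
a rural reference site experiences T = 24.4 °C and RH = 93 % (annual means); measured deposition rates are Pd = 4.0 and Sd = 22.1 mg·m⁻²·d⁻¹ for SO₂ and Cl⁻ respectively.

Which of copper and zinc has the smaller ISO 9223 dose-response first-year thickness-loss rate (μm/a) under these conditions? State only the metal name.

zinc

copper: f(T) = -0.080·(T−10) [T>10 °C] = -1.1520
  SO₂ term: 0.0053·4.0^0.26·exp(0.059·93-1.1520) = 0.5801
  Sd branch = 0.01025·Sd^0.27·e^(0.036·RH+0.049·T) = 2.223 μm/a
  sum: 0.5801 + 2.223 → r_corr = 2.803 μm/a
zinc: f(T) = -0.071·(T−10) [T>10 °C] = -1.0224
  SO₂ term: 0.0129·4.0^0.44·exp(0.046·93-1.0224) = 0.6157
  Cl⁻ term: 0.0175·22.1^0.57·exp(0.008·93+0.085·24.4) = 1.711
  r_corr = 0.6157 + 1.711 = 2.326 μm/a
Ordering by μm/a: copper (2.8) > zinc (2.33)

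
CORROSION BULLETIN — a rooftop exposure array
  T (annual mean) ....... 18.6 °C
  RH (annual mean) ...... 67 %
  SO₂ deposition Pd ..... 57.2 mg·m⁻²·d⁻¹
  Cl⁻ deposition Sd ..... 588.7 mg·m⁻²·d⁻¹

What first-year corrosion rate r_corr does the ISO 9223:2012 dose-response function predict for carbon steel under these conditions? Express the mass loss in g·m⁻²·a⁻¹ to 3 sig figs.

carbon steel: temperature factor f = -0.054·(8.6) = -0.4644
  Pd branch = 1.77·Pd^0.52·e^(0.02·RH+f) = 34.84 μm/a
  Cl⁻ term: 0.102·588.7^0.62·exp(0.033·67+0.04·18.6) = 102.2
  r_corr = 34.84 + 102.2 = 137 μm/a
Convert to mass loss: 137 μm/a × 7.85 g/cm³ = 1075 g·m⁻²·a⁻¹

r_corr = 1.08e+03 g·m⁻²·a⁻¹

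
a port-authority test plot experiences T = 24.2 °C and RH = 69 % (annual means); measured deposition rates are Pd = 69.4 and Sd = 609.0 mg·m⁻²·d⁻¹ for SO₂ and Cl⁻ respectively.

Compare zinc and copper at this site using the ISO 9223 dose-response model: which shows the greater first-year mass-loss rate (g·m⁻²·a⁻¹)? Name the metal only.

zinc: temperature factor f = -0.071·(14.2) = -1.0082
  SO₂ term: 0.0129·69.4^0.44·exp(0.046·69-1.0082) = 0.7267
  Cl⁻ term: 0.0175·609.0^0.57·exp(0.008·69+0.085·24.2) = 9.191
  r_corr = 0.7267 + 9.191 = 9.917 μm/a
  mass loss = 9.917 μm/a × 7.14 g/cm³ = 70.81 g·m⁻²·a⁻¹
copper: temperature factor f = -0.080·(14.2) = -1.1360
  SO₂ term: 0.0053·69.4^0.26·exp(0.059·69-1.1360) = 0.3004
  Cl⁻ term: 0.01025·609.0^0.27·exp(0.036·69+0.049·24.2) = 2.272
  r_corr = 0.3004 + 2.272 = 2.572 μm/a
  mass loss = 2.572 μm/a × 8.96 g/cm³ = 23.05 g·m⁻²·a⁻¹
Ordering by g·m⁻²·a⁻¹: zinc (70.8) > copper (23)

zinc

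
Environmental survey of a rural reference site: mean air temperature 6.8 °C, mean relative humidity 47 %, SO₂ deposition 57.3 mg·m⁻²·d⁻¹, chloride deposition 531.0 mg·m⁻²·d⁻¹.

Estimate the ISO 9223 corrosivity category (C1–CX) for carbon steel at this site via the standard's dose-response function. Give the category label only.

C4

carbon steel: temperature factor f = +0.150·(-3.2) = -0.4800
  sulphur-dioxide contribution → 23.01 μm/a
  chloride contribution → 30.89 μm/a
  total first-year rate 53.91 μm/a
Category bounds: 50…80 μm/a bracket r_corr ⇒ C4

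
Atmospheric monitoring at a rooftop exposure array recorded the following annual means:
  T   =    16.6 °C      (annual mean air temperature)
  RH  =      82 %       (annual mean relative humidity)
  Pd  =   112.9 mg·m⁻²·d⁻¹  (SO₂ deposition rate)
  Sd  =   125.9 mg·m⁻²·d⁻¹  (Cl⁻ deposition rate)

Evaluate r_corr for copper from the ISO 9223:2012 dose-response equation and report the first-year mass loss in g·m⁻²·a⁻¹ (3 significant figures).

r_corr = 26.7 g·m⁻²·a⁻¹

copper: T>10 °C ⇒ hinge -0.080·(16.6−10) = -0.5280
  Pd branch = 0.0053·Pd^0.26·e^(0.059·RH+f) = 1.348 μm/a
  Sd branch = 0.01025·Sd^0.27·e^(0.036·RH+0.049·T) = 1.633 μm/a
  r_corr = 1.348 + 1.633 = 2.981 μm/a
Convert to mass loss: 2.981 μm/a × 8.96 g/cm³ = 26.71 g·m⁻²·a⁻¹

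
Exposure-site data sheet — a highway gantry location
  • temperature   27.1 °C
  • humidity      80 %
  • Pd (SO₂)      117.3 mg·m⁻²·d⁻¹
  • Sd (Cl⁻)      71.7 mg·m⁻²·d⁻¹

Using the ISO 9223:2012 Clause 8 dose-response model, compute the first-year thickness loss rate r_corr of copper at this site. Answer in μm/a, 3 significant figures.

copper: T>10 °C ⇒ hinge -0.080·(27.1−10) = -1.3680
  SO₂ term: 0.0053·117.3^0.26·exp(0.059·80-1.3680) = 0.5225
  Cl⁻ term: 0.01025·71.7^0.27·exp(0.036·80+0.049·27.1) = 2.184
  r_corr = 0.5225 + 2.184 = 2.706 μm/a

r_corr = 2.71 μm/a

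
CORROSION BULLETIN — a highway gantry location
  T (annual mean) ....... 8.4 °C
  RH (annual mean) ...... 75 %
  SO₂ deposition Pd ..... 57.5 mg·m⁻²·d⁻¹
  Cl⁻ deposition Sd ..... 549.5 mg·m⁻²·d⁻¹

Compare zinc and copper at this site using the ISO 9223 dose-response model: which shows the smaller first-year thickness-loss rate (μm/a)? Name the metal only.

copper

zinc: temperature factor f = +0.038·(-1.6) = -0.0608
  sulphur-dioxide contribution → 2.274 μm/a
  chloride contribution → 2.374 μm/a
  total first-year rate 4.648 μm/a
copper: T≤10 °C ⇒ hinge +0.126·(8.4−10) = -0.2016
  sulphur-dioxide contribution → 1.038 μm/a
  chloride contribution → 1.264 μm/a
  ⇒ r_corr(copper) = 2.302 μm/a
Ordering by μm/a: zinc (4.65) > copper (2.3)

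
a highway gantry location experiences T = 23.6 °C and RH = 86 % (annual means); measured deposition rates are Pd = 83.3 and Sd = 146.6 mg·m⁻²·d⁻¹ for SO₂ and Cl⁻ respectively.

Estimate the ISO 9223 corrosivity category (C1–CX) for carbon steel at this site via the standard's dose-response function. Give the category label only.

carbon steel: T>10 °C ⇒ hinge -0.054·(23.6−10) = -0.7344
  sulphur-dioxide contribution → 47.29 μm/a
  chloride contribution → 98.65 μm/a
  total first-year rate 145.9 μm/a
ISO 9223 Table 2 (carbon steel): 80 < 146 ≤ 200 μm/a ⇒ C5

C5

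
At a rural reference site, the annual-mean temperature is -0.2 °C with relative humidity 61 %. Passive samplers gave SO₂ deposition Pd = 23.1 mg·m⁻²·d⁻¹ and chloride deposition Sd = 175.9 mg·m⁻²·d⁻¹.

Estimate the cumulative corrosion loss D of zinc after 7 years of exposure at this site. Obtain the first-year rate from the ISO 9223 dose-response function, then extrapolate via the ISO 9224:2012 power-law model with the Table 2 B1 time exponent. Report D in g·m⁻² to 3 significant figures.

zinc: T≤10 °C ⇒ hinge +0.038·(-0.2−10) = -0.3876
  Pd branch = 0.0129·Pd^0.44·e^(0.046·RH+f) = 0.5766 μm/a
  Cl⁻ term: 0.0175·175.9^0.57·exp(0.008·61+0.085·-0.2) = 0.5338
  sum: 0.5766 + 0.5338 → r_corr = 1.11 μm/a
Long-term exponent b (ISO 9224 Table 2, B1) = 0.813
  D(7) = 1.11 × 7^0.813 = 1.11 × 4.865 = 5.402 μm
  Mass loss = 5.402 μm × 7.14 g/cm³ = 38.57 g·m⁻²

D(7) = 38.6 g·m⁻²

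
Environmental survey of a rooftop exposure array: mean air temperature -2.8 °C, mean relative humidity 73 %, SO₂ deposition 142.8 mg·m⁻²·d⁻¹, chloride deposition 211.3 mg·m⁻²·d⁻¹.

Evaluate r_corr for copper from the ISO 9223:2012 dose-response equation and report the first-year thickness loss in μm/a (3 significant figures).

copper: temperature factor f = +0.126·(-12.8) = -1.6128
  sulphur-dioxide contribution → 0.2848 μm/a
  chloride contribution → 0.525 μm/a
  ⇒ r_corr(copper) = 0.8099 μm/a

r_corr = 0.810 μm/a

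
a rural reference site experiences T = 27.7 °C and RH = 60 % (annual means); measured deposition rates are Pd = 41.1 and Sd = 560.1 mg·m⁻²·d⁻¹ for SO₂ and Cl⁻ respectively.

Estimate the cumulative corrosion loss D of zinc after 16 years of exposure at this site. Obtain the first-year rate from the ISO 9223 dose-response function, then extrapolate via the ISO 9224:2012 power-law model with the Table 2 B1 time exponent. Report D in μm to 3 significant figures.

zinc: temperature factor f = -0.071·(17.7) = -1.2567
  SO₂ term: 0.0129·41.1^0.44·exp(0.046·60-1.2567) = 0.2975
  Cl⁻ term: 0.0175·560.1^0.57·exp(0.008·60+0.085·27.7) = 10.98
  sum: 0.2975 + 10.98 → r_corr = 11.28 μm/a
Power-law: D(16) = r_corr · 16^0.813
  D(16) = 11.28 × 16^0.813 = 11.28 × 9.527 = 107.4 μm

D(16) = 107 μm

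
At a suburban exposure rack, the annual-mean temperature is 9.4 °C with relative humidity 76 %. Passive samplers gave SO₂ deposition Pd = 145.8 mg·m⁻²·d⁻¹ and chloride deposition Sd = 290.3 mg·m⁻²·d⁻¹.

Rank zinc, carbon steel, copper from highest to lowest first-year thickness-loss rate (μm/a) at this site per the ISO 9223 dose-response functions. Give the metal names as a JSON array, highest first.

zinc: f(T) = +0.038·(T−10) [T≤10 °C] = -0.0228
  Pd branch = 0.0129·Pd^0.44·e^(0.046·RH+f) = 3.724 μm/a
  Cl⁻ term: 0.0175·290.3^0.57·exp(0.008·76+0.085·9.4) = 1.811
  sum: 3.724 + 1.811 → r_corr = 5.535 μm/a
carbon steel: f(T) = +0.150·(T−10) [T≤10 °C] = -0.0900
  Pd branch = 1.77·Pd^0.52·e^(0.02·RH+f) = 98.67 μm/a
  Sd branch = 0.102·Sd^0.62·e^(0.033·RH+0.04·T) = 61.39 μm/a
  sum: 98.67 + 61.39 → r_corr = 160.1 μm/a
copper: temperature factor f = +0.126·(-0.6) = -0.0756
  SO₂ term: 0.0053·145.8^0.26·exp(0.059·76-0.0756) = 1.59
  Cl⁻ term: 0.01025·290.3^0.27·exp(0.036·76+0.049·9.4) = 1.159
  r_corr = 1.59 + 1.159 = 2.749 μm/a
Ordering by μm/a: carbon steel (160) > zinc (5.54) > copper (2.75)

["carbon steel", "zinc", "copper"]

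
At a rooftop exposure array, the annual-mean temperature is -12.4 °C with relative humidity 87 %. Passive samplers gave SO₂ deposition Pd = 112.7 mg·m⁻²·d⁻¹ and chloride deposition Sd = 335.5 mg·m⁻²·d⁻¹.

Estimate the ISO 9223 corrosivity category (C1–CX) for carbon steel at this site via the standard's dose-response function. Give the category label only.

C3

carbon steel: temperature factor f = +0.150·(-22.4) = -3.3600
  Pd branch = 1.77·Pd^0.52·e^(0.02·RH+f) = 4.087 μm/a
  Sd branch = 0.102·Sd^0.62·e^(0.033·RH+0.04·T) = 40.36 μm/a
  sum: 4.087 + 40.36 → r_corr = 44.45 μm/a
ISO 9223 Table 2 (carbon steel): 25 < 44.4 ≤ 50 μm/a ⇒ C3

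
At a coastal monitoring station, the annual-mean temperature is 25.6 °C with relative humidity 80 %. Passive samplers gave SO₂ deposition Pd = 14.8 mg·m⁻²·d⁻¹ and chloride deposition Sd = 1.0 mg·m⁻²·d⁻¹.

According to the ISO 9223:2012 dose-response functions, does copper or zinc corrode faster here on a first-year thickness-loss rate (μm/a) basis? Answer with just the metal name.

copper

copper: temperature factor f = -0.080·(15.6) = -1.2480
  Pd branch = 0.0053·Pd^0.26·e^(0.059·RH+f) = 0.3439 μm/a
  Cl⁻ term: 0.01025·1.0^0.27·exp(0.036·80+0.049·25.6) = 0.6401
  sum: 0.3439 + 0.6401 → r_corr = 0.984 μm/a
zinc: temperature factor f = -0.071·(15.6) = -1.1076
  Pd branch = 0.0129·Pd^0.44·e^(0.046·RH+f) = 0.5529 μm/a
  Sd branch = 0.0175·Sd^0.57·e^(0.008·RH+0.085·T) = 0.2924 μm/a
  r_corr = 0.5529 + 0.2924 = 0.8454 μm/a
Ordering by μm/a: copper (0.984) > zinc (0.845)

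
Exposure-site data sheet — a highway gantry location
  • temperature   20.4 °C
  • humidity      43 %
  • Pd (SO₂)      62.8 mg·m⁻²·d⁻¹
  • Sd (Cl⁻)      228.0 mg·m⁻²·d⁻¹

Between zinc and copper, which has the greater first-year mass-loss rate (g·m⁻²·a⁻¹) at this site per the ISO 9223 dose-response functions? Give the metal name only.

zinc

zinc: temperature factor f = -0.071·(10.4) = -0.7384
  SO₂ term: 0.0129·62.8^0.44·exp(0.046·43-0.7384) = 0.2755
  Sd branch = 0.0175·Sd^0.57·e^(0.008·RH+0.085·T) = 3.087 μm/a
  sum: 0.2755 + 3.087 → r_corr = 3.362 μm/a
  mass loss = 3.362 μm/a × 7.14 g/cm³ = 24.01 g·m⁻²·a⁻¹
copper: f(T) = -0.080·(T−10) [T>10 °C] = -0.8320
  SO₂ term: 0.0053·62.8^0.26·exp(0.059·43-0.8320) = 0.08555
  Cl⁻ term: 0.01025·228.0^0.27·exp(0.036·43+0.049·20.4) = 0.5673
  sum: 0.08555 + 0.5673 → r_corr = 0.6528 μm/a
  mass loss = 0.6528 μm/a × 8.96 g/cm³ = 5.849 g·m⁻²·a⁻¹
Ordering by g·m⁻²·a⁻¹: zinc (24) > copper (5.85)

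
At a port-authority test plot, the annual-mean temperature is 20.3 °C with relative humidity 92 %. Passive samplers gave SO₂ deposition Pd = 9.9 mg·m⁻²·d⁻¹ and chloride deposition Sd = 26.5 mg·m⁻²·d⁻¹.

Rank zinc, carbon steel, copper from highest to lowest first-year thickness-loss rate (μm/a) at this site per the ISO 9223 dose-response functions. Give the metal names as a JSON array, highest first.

["carbon steel", "copper", "zinc"]

zinc: f(T) = -0.071·(T−10) [T>10 °C] = -0.7313
  SO₂ term: 0.0129·9.9^0.44·exp(0.046·92-0.7313) = 1.172
  Cl⁻ term: 0.0175·26.5^0.57·exp(0.008·92+0.085·20.3) = 1.328
  sum: 1.172 + 1.328 → r_corr = 2.501 μm/a
carbon steel: T>10 °C ⇒ hinge -0.054·(20.3−10) = -0.5562
  SO₂ term: 1.77·9.9^0.52·exp(0.02·92-0.5562) = 21.05
  Cl⁻ term: 0.102·26.5^0.62·exp(0.033·92+0.04·20.3) = 36.49
  sum: 21.05 + 36.49 → r_corr = 57.54 μm/a
copper: f(T) = -0.080·(T−10) [T>10 °C] = -0.8240
  Pd branch = 0.0053·Pd^0.26·e^(0.059·RH+f) = 0.9608 μm/a
  Cl⁻ term: 0.01025·26.5^0.27·exp(0.036·92+0.049·20.3) = 1.842
  sum: 0.9608 + 1.842 → r_corr = 2.803 μm/a
Ordering by μm/a: carbon steel (57.5) > copper (2.8) > zinc (2.5)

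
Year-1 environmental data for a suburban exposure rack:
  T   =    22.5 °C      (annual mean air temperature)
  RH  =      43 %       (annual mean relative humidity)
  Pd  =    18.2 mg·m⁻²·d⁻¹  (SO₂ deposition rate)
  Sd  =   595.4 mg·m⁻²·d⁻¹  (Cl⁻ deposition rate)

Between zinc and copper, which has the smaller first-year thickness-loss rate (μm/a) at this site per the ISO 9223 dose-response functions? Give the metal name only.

copper

zinc: T>10 °C ⇒ hinge -0.071·(22.5−10) = -0.8875
  sulphur-dioxide contribution → 0.1376 μm/a
  chloride contribution → 6.378 μm/a
  total first-year rate 6.515 μm/a
copper: f(T) = -0.080·(T−10) [T>10 °C] = -1.0000
  sulphur-dioxide contribution → 0.05241 μm/a
  chloride contribution → 0.8147 μm/a
  ⇒ r_corr(copper) = 0.8672 μm/a
Ordering by μm/a: zinc (6.52) > copper (0.867)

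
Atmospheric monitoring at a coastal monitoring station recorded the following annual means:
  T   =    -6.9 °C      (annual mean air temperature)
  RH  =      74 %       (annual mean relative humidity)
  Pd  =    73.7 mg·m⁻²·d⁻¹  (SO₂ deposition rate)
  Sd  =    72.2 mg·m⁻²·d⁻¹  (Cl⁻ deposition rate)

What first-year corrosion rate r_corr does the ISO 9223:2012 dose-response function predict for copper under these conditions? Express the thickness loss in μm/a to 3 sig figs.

copper: temperature factor f = +0.126·(-16.9) = -2.1294
  Pd branch = 0.0053·Pd^0.26·e^(0.059·RH+f) = 0.1518 μm/a
  Sd branch = 0.01025·Sd^0.27·e^(0.036·RH+0.049·T) = 0.3332 μm/a
  r_corr = 0.1518 + 0.3332 = 0.4849 μm/a

r_corr = 0.485 μm/a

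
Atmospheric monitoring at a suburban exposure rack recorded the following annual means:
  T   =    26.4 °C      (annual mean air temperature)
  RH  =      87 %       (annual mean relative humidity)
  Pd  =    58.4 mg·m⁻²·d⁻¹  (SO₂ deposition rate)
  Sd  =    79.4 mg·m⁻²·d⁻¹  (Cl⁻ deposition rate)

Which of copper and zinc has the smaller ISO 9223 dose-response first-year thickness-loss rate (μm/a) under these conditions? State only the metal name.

copper: temperature factor f = -0.080·(16.4) = -1.3120
  SO₂ term: 0.0053·58.4^0.26·exp(0.059·87-1.3120) = 0.6966
  Cl⁻ term: 0.01025·79.4^0.27·exp(0.036·87+0.049·26.4) = 2.791
  r_corr = 0.6966 + 2.791 = 3.487 μm/a
zinc: temperature factor f = -0.071·(16.4) = -1.1644
  SO₂ term: 0.0129·58.4^0.44·exp(0.046·87-1.1644) = 1.319
  Cl⁻ term: 0.0175·79.4^0.57·exp(0.008·87+0.085·26.4) = 4.006
  r_corr = 1.319 + 4.006 = 5.325 μm/a
Ordering by μm/a: zinc (5.33) > copper (3.49)

copper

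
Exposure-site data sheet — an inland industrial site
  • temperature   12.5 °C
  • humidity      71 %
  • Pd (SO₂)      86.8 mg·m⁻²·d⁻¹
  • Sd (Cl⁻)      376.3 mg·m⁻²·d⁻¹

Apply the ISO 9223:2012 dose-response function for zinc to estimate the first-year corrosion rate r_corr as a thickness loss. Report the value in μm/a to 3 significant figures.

zinc: T>10 °C ⇒ hinge -0.071·(12.5−10) = -0.1775
  SO₂ term: 0.0129·86.8^0.44·exp(0.046·71-0.1775) = 2.018
  Sd branch = 0.0175·Sd^0.57·e^(0.008·RH+0.085·T) = 2.625 μm/a
  sum: 2.018 + 2.625 → r_corr = 4.643 μm/a

r_corr = 4.64 μm/a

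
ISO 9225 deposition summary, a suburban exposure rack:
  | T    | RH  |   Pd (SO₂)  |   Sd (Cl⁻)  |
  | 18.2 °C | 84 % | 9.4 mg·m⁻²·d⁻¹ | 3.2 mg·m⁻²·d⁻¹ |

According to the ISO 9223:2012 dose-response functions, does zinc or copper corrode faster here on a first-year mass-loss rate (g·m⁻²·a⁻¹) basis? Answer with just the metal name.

zinc: f(T) = -0.071·(T−10) [T>10 °C] = -0.5822
  Pd branch = 0.0129·Pd^0.44·e^(0.046·RH+f) = 0.9205 μm/a
  Sd branch = 0.0175·Sd^0.57·e^(0.008·RH+0.085·T) = 0.3124 μm/a
  sum: 0.9205 + 0.3124 → r_corr = 1.233 μm/a
  mass loss = 1.233 μm/a × 7.14 g/cm³ = 8.803 g·m⁻²·a⁻¹
copper: f(T) = -0.080·(T−10) [T>10 °C] = -0.6560
  Pd branch = 0.0053·Pd^0.26·e^(0.059·RH+f) = 0.6994 μm/a
  Sd branch = 0.01025·Sd^0.27·e^(0.036·RH+0.049·T) = 0.7042 μm/a
  sum: 0.6994 + 0.7042 → r_corr = 1.404 μm/a
  mass loss = 1.404 μm/a × 8.96 g/cm³ = 12.58 g·m⁻²·a⁻¹
Ordering by g·m⁻²·a⁻¹: copper (12.6) > zinc (8.8)

copper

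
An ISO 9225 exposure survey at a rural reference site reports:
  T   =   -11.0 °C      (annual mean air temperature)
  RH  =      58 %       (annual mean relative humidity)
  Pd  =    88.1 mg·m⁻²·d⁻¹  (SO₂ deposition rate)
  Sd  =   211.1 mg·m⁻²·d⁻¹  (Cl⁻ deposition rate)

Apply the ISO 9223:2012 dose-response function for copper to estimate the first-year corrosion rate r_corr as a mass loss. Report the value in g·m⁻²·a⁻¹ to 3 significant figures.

r_corr = 2.16 g·m⁻²·a⁻¹

copper: f(T) = +0.126·(T−10) [T≤10 °C] = -2.6460
  SO₂ term: 0.0053·88.1^0.26·exp(0.059·58-2.6460) = 0.0369
  Cl⁻ term: 0.01025·211.1^0.27·exp(0.036·58+0.049·-11.0) = 0.2047
  sum: 0.0369 + 0.2047 → r_corr = 0.2416 μm/a
Convert to mass loss: 0.2416 μm/a × 8.96 g/cm³ = 2.164 g·m⁻²·a⁻¹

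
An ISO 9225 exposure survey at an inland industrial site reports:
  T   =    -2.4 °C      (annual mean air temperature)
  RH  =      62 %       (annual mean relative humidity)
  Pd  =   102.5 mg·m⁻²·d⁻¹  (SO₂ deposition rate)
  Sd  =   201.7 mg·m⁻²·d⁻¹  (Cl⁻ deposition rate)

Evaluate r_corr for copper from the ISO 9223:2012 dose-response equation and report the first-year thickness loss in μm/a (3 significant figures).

copper: temperature factor f = +0.126·(-12.4) = -1.5624
  Pd branch = 0.0053·Pd^0.26·e^(0.059·RH+f) = 0.1436 μm/a
  Sd branch = 0.01025·Sd^0.27·e^(0.036·RH+0.049·T) = 0.3558 μm/a
  r_corr = 0.1436 + 0.3558 = 0.4995 μm/a

r_corr = 0.499 μm/a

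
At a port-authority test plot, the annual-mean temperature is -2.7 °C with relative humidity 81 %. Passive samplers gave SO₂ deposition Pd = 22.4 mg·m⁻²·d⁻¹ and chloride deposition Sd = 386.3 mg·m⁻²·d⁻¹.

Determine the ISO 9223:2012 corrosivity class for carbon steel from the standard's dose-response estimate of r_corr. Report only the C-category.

C4

carbon steel: temperature factor f = +0.150·(-12.7) = -1.9050
  SO₂ term: 1.77·22.4^0.52·exp(0.02·81-1.9050) = 6.704
  Cl⁻ term: 0.102·386.3^0.62·exp(0.033·81+0.04·-2.7) = 53.27
  r_corr = 6.704 + 53.27 = 59.97 μm/a
Category bounds: 50…80 μm/a bracket r_corr ⇒ C4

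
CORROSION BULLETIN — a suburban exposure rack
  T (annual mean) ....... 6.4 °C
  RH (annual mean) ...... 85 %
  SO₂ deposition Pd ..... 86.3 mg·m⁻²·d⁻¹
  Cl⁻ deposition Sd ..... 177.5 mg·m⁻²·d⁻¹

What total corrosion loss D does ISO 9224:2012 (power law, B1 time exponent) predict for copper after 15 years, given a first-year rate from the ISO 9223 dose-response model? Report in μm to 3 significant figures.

D(15) = 17.2 μm

copper: temperature factor f = +0.126·(-3.6) = -0.4536
  Pd branch = 0.0053·Pd^0.26·e^(0.059·RH+f) = 1.617 μm/a
  Sd branch = 0.01025·Sd^0.27·e^(0.036·RH+0.049·T) = 1.211 μm/a
  r_corr = 1.617 + 1.211 = 2.828 μm/a
Power-law: D(15) = r_corr · 15^0.667
  D(15) = 2.828 × 15^0.667 = 2.828 × 6.088 = 17.21 μm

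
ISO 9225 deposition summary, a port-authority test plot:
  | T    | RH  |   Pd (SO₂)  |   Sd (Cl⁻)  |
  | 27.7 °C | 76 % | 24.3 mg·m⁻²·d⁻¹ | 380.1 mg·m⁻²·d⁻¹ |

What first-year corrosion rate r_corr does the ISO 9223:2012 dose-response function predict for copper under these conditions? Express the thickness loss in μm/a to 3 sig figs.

r_corr = 3.32 μm/a

copper: f(T) = -0.080·(T−10) [T>10 °C] = -1.4160
  sulphur-dioxide contribution → 0.2612 μm/a
  chloride contribution → 3.055 μm/a
  total first-year rate 3.316 μm/a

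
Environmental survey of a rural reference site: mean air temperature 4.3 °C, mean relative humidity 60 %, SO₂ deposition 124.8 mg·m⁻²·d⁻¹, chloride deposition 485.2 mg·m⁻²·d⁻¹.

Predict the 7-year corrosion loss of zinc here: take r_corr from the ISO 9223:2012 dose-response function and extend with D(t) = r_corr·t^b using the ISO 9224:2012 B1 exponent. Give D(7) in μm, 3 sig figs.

zinc: temperature factor f = +0.038·(-5.7) = -0.2166
  Pd branch = 0.0129·Pd^0.44·e^(0.046·RH+f) = 1.372 μm/a
  Cl⁻ term: 0.0175·485.2^0.57·exp(0.008·60+0.085·4.3) = 1.384
  sum: 1.372 + 1.384 → r_corr = 2.757 μm/a
Power-law: D(7) = r_corr · 7^0.813
  D(7) = 2.757 × 7^0.813 = 2.757 × 4.865 = 13.41 μm

D(7) = 13.4 μm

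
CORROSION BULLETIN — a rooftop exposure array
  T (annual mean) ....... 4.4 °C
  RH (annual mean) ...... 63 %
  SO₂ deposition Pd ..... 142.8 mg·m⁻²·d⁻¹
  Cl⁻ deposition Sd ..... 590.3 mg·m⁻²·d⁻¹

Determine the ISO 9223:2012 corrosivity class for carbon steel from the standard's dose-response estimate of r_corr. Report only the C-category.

carbon steel: f(T) = +0.150·(T−10) [T≤10 °C] = -0.8400
  SO₂ term: 1.77·142.8^0.52·exp(0.02·63-0.8400) = 35.55
  Sd branch = 0.102·Sd^0.62·e^(0.033·RH+0.04·T) = 50.82 μm/a
  r_corr = 35.55 + 50.82 = 86.37 μm/a
Category bounds: 80…200 μm/a bracket r_corr ⇒ C5

C5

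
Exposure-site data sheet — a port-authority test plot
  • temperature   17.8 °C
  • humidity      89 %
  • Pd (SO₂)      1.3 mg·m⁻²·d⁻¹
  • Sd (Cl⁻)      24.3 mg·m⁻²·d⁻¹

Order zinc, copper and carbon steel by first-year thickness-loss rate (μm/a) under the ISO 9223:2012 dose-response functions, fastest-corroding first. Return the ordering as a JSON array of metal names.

["carbon steel", "copper", "zinc"]

zinc: T>10 °C ⇒ hinge -0.071·(17.8−10) = -0.5538
  sulphur-dioxide contribution → 0.4991 μm/a
  chloride contribution → 0.998 μm/a
  ⇒ r_corr(zinc) = 1.497 μm/a
copper: f(T) = -0.080·(T−10) [T>10 °C] = -0.6240
  sulphur-dioxide contribution → 0.5799 μm/a
  chloride contribution → 1.429 μm/a
  total first-year rate 2.009 μm/a
carbon steel: temperature factor f = -0.054·(7.8) = -0.4212
  sulphur-dioxide contribution → 7.895 μm/a
  chloride contribution → 28.34 μm/a
  ⇒ r_corr(carbon steel) = 36.24 μm/a
Ordering by μm/a: carbon steel (36.2) > copper (2.01) > zinc (1.5)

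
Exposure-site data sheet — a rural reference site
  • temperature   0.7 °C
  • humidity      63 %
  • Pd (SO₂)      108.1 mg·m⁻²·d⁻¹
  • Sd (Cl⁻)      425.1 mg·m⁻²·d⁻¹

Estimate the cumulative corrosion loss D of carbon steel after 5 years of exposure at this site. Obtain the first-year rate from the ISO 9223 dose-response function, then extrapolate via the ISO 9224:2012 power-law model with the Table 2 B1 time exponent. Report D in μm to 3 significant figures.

D(5) = 124 μm

carbon steel: temperature factor f = +0.150·(-9.3) = -1.3950
  Pd branch = 1.77·Pd^0.52·e^(0.02·RH+f) = 17.66 μm/a
  Cl⁻ term: 0.102·425.1^0.62·exp(0.033·63+0.04·0.7) = 35.75
  sum: 17.66 + 35.75 → r_corr = 53.41 μm/a
Power-law: D(5) = r_corr · 5^0.523
  D(5) = 53.41 × 5^0.523 = 53.41 × 2.32 = 123.9 μm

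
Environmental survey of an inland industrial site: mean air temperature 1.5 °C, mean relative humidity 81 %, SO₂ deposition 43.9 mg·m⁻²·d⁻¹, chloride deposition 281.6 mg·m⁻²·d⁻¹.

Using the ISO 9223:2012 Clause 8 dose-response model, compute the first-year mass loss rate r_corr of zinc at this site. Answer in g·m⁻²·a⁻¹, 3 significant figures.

zinc: f(T) = +0.038·(T−10) [T≤10 °C] = -0.3230
  SO₂ term: 0.0129·43.9^0.44·exp(0.046·81-0.3230) = 2.047
  Sd branch = 0.0175·Sd^0.57·e^(0.008·RH+0.085·T) = 0.9465 μm/a
  sum: 2.047 + 0.9465 → r_corr = 2.994 μm/a
Convert to mass loss: 2.994 μm/a × 7.14 g/cm³ = 21.38 g·m⁻²·a⁻¹

r_corr = 21.4 g·m⁻²·a⁻¹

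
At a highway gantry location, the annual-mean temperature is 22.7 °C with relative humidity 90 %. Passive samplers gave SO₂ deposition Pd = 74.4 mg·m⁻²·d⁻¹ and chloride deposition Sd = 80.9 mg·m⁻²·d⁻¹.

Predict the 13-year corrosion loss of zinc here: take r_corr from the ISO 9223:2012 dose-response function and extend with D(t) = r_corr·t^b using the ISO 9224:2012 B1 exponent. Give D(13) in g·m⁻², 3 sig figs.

D(13) = 300 g·m⁻²

zinc: temperature factor f = -0.071·(12.7) = -0.9017
  SO₂ term: 0.0129·74.4^0.44·exp(0.046·90-0.9017) = 2.19
  Sd branch = 0.0175·Sd^0.57·e^(0.008·RH+0.085·T) = 3.029 μm/a
  sum: 2.19 + 3.029 → r_corr = 5.219 μm/a
Long-term exponent b (ISO 9224 Table 2, B1) = 0.813
  D(13) = 5.219 × 13^0.813 = 5.219 × 8.047 = 41.99 μm
  Mass loss = 41.99 μm × 7.14 g/cm³ = 299.8 g·m⁻²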